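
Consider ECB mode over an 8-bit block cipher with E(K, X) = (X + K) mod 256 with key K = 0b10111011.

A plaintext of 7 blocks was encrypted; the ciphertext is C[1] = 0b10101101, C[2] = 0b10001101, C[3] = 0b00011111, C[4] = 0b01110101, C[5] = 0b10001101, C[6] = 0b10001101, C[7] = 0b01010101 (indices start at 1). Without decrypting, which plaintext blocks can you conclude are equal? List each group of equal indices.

ECB encrypts each block independently with the same key, so equal ciphertext blocks imply equal plaintext blocks.
C[2] = C[5] = C[6] = 0b10001101, so P[2] = P[5] = P[6].

P[2] = P[5] = P[6]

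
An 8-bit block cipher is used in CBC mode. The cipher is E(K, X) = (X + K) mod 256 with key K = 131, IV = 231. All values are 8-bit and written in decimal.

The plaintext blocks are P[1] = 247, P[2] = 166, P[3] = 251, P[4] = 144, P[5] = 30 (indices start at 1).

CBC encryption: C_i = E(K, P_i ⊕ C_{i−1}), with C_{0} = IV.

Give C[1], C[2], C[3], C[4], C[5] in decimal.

C[1]: P[1] ⊕ 231 = 16; E(K, 16) = 147.
C[2]: P[2] ⊕ 147 = 53; E(K, 53) = 184.
C[3]: P[3] ⊕ 184 = 67; E(K, 67) = 198.
C[4]: P[4] ⊕ 198 = 86; E(K, 86) = 217.
C[5]: P[5] ⊕ 217 = 199; E(K, 199) = 74.

C[1] = 147, C[2] = 184, C[3] = 198, C[4] = 217, C[5] = 74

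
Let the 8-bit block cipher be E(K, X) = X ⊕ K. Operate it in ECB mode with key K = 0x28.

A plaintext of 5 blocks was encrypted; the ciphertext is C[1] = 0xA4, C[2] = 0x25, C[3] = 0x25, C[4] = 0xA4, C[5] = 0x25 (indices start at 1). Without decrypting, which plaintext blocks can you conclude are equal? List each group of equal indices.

ECB encrypts each block independently with the same key, so equal ciphertext blocks imply equal plaintext blocks.
C[1] = C[4] = 0xA4, so P[1] = P[4].
C[2] = C[3] = C[5] = 0x25, so P[2] = P[3] = P[5].

P[1] = P[4]; P[2] = P[3] = P[5]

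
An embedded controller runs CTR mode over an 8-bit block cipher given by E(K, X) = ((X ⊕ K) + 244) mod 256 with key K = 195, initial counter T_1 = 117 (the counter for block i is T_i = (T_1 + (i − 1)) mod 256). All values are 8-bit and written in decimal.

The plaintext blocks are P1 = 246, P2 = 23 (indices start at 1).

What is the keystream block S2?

CTR encryption: S_i = E(K, T_i) where T_i is the counter for block i; C_i = P_i ⊕ S_i.
C1: T = 117, S = E(K, T) = 170; 246 ⊕ 170 = 92.
C2: T = 118, S = E(K, T) = 169; 23 ⊕ 169 = 190.
So S2 = 169.

169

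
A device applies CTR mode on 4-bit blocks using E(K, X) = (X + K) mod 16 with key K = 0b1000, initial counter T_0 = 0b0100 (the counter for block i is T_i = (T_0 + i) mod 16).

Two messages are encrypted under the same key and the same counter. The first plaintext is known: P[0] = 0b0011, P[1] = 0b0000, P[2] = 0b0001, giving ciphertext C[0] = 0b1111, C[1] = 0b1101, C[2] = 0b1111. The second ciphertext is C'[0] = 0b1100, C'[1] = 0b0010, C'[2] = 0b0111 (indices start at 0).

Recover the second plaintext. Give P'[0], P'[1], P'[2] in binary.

In CTR with a reused counter, both messages share the same keystream S_i, so C_i ⊕ C'_i = P_i ⊕ P'_i and thus P'_i = P_i ⊕ C_i ⊕ C'_i.
P'[0]: 0b0011 ⊕ 0b1111 ⊕ 0b1100 = 0b0000.
P'[1]: 0b0000 ⊕ 0b1101 ⊕ 0b0010 = 0b1111.
P'[2]: 0b0001 ⊕ 0b1111 ⊕ 0b0111 = 0b1001.

P'[0] = 0b0000, P'[1] = 0b1111, P'[2] = 0b1001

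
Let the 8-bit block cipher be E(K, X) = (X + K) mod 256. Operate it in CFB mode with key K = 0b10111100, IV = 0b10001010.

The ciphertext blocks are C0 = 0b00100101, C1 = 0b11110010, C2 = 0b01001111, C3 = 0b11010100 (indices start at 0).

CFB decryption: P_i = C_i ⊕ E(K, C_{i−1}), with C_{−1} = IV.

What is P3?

P3: E(K, 0b01001111) = 0b00001011; 0b11010100 ⊕ 0b00001011 = 0b11011111.

P3 = 0b11011111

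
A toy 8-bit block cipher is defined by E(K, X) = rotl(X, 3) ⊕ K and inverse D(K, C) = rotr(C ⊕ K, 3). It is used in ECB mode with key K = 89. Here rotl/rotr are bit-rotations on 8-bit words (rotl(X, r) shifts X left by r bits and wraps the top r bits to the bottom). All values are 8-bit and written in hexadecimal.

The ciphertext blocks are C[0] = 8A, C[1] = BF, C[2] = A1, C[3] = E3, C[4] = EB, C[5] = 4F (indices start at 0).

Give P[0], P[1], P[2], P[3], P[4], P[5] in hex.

ECB decryption: P_i = D(K, C_i).
P[0]: D(K, 8A) = 60.
P[1]: D(K, BF) = C6.
P[2]: D(K, A1) = 05.
P[3]: D(K, E3) = 4D.
P[4]: D(K, EB) = 4C.
P[5]: D(K, 4F) = D8.

P[0] = 60, P[1] = C6, P[2] = 05, P[3] = 4D, P[4] = 4C, P[5] = D8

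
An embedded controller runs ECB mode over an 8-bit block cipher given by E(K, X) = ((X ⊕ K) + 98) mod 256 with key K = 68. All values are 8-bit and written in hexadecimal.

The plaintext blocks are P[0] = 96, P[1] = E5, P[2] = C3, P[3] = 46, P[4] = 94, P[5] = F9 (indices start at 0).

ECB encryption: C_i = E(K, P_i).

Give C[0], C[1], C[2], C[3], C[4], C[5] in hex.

C[0] = 96, C[1] = 25, C[2] = 43, C[3] = C6, C[4] = 94, C[5] = 29

C[0]: E(K, 96) = 96.
C[1]: E(K, E5) = 25.
C[2]: E(K, C3) = 43.
C[3]: E(K, 46) = C6.
C[4]: E(K, 94) = 94.
C[5]: E(K, F9) = 29.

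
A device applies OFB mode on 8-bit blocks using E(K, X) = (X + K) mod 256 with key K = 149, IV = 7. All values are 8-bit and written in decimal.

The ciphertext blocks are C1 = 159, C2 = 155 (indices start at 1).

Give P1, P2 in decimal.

OFB decryption: S_i = E(K, S_{i−1}) with S_{0} = IV; P_i = C_i ⊕ S_i.
P1: S = E(K, 7) = 156; 159 ⊕ 156 = 3.
P2: S = E(K, 156) = 49; 155 ⊕ 49 = 170.

P1 = 3, P2 = 170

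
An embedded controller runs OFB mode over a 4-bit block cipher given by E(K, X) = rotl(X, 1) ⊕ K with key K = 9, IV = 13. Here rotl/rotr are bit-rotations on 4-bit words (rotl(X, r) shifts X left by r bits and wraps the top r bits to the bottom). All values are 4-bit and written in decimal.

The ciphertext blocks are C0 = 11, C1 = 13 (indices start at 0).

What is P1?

P1 = 0

OFB decryption: S_i = E(K, S_{i−1}) with S_{−1} = IV; P_i = C_i ⊕ S_i.
P0: S = E(K, 13) = 2; 11 ⊕ 2 = 9.
P1: S = E(K, 2) = 13; 13 ⊕ 13 = 0.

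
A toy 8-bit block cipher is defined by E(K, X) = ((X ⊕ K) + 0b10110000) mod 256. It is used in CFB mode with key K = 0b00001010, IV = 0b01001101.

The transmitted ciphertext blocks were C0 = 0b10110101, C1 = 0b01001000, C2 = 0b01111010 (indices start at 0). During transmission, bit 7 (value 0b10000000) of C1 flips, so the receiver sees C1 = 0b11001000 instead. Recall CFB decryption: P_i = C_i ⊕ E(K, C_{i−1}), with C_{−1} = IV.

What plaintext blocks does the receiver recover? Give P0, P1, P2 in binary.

Only C1 changed, to 0b11001000. In CFB, a change in C_i flips the same bit in P_i and garbles P_{i+1}. Decrypting the received ciphertext:
P0: E(K, 0b01001101) = 0b11110111; 0b10110101 ⊕ 0b11110111 = 0b01000010.
P1: E(K, 0b10110101) = 0b01101111; 0b11001000 ⊕ 0b01101111 = 0b10100111.
P2: E(K, 0b11001000) = 0b01110010; 0b01111010 ⊕ 0b01110010 = 0b00001000.
Blocks that differ from the original plaintext: P1, P2.

P0 = 0b01000010, P1 = 0b10100111, P2 = 0b00001000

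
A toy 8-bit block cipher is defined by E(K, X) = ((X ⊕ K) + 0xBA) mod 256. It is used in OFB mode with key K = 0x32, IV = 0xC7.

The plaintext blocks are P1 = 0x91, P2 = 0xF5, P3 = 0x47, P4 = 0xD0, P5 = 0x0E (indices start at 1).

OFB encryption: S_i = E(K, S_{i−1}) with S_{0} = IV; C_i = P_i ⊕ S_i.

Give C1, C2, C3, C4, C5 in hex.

C1 = 0x3E, C2 = 0xA2, C3 = 0x58, C4 = 0x37, C5 = 0x81

C1: S = E(K, 0xC7) = 0xAF; 0x91 ⊕ 0xAF = 0x3E.
C2: S = E(K, 0xAF) = 0x57; 0xF5 ⊕ 0x57 = 0xA2.
C3: S = E(K, 0x57) = 0x1F; 0x47 ⊕ 0x1F = 0x58.
C4: S = E(K, 0x1F) = 0xE7; 0xD0 ⊕ 0xE7 = 0x37.
C5: S = E(K, 0xE7) = 0x8F; 0x0E ⊕ 0x8F = 0x81.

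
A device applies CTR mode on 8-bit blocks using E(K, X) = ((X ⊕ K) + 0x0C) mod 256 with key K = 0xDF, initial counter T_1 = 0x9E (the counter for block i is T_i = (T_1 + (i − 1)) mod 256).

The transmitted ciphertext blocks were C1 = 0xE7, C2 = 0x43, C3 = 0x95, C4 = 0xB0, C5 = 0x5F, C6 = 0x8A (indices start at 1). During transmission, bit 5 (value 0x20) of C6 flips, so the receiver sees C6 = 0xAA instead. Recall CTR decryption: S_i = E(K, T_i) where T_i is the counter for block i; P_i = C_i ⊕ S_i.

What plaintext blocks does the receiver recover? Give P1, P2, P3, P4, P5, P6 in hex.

Only C6 changed, to 0xAA. In CTR, a change in C_i flips the same bit in P_i only; the keystream is unaffected. Decrypting the received ciphertext:
P1: T = 0x9E, S = E(K, T) = 0x4D; 0xE7 ⊕ 0x4D = 0xAA.
P2: T = 0x9F, S = E(K, T) = 0x4C; 0x43 ⊕ 0x4C = 0x0F.
P3: T = 0xA0, S = E(K, T) = 0x8B; 0x95 ⊕ 0x8B = 0x1E.
P4: T = 0xA1, S = E(K, T) = 0x8A; 0xB0 ⊕ 0x8A = 0x3A.
P5: T = 0xA2, S = E(K, T) = 0x89; 0x5F ⊕ 0x89 = 0xD6.
P6: T = 0xA3, S = E(K, T) = 0x88; 0xAA ⊕ 0x88 = 0x22.
Blocks that differ from the original plaintext: P6.

P1 = 0xAA, P2 = 0x0F, P3 = 0x1E, P4 = 0x3A, P5 = 0xD6, P6 = 0x22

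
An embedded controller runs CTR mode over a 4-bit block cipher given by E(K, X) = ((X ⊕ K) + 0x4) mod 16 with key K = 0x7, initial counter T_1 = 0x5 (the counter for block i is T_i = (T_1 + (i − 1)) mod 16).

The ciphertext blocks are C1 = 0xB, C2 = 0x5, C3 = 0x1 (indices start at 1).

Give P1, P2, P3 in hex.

P1 = 0xD, P2 = 0x0, P3 = 0x5

CTR decryption: S_i = E(K, T_i) where T_i is the counter for block i; P_i = C_i ⊕ S_i.
P1: T = 0x5, S = E(K, T) = 0x6; 0xB ⊕ 0x6 = 0xD.
P2: T = 0x6, S = E(K, T) = 0x5; 0x5 ⊕ 0x5 = 0x0.
P3: T = 0x7, S = E(K, T) = 0x4; 0x1 ⊕ 0x4 = 0x5.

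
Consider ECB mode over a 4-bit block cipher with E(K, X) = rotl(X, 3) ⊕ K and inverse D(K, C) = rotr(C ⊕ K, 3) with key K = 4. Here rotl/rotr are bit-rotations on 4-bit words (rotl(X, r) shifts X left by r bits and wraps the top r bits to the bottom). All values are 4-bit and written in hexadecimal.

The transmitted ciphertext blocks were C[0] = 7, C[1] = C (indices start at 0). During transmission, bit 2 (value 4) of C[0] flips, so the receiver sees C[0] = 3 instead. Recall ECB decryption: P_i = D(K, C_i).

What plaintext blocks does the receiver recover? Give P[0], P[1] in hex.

Only C[0] changed, to 3. In ECB, a change in C_i affects only P_i. Decrypting the received ciphertext:
P[0]: D(K, 3) = E.
P[1]: D(K, C) = 1.
Blocks that differ from the original plaintext: P[0].

P[0] = E, P[1] = 1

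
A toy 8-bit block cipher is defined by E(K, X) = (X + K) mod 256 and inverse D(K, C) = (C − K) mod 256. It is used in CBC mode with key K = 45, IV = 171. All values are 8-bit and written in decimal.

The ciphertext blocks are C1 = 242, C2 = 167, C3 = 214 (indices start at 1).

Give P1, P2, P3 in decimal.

P1 = 110, P2 = 136, P3 = 14

CBC decryption: P_i = D(K, C_i) ⊕ C_{i−1}, with C_{0} = IV.
P1: D(K, 242) = 197; 197 ⊕ 171 = 110.
P2: D(K, 167) = 122; 122 ⊕ 242 = 136.
P3: D(K, 214) = 169; 169 ⊕ 167 = 14.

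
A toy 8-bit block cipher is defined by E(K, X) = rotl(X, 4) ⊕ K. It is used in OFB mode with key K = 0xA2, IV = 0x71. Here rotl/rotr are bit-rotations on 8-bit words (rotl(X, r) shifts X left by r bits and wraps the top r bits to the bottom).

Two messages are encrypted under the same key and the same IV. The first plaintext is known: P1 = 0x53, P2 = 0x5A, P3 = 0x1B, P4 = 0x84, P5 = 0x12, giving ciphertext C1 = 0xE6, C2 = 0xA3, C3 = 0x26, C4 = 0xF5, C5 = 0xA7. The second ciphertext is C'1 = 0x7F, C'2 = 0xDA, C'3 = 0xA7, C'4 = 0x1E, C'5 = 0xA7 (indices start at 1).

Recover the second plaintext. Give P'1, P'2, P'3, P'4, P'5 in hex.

In OFB with a reused IV, both messages share the same keystream S_i, so C_i ⊕ C'_i = P_i ⊕ P'_i and thus P'_i = P_i ⊕ C_i ⊕ C'_i.
P'1: 0x53 ⊕ 0xE6 ⊕ 0x7F = 0xCA.
P'2: 0x5A ⊕ 0xA3 ⊕ 0xDA = 0x23.
P'3: 0x1B ⊕ 0x26 ⊕ 0xA7 = 0x9A.
P'4: 0x84 ⊕ 0xF5 ⊕ 0x1E = 0x6F.
P'5: 0x12 ⊕ 0xA7 ⊕ 0xA7 = 0x12.

P'1 = 0xCA, P'2 = 0x23, P'3 = 0x9A, P'4 = 0x6F, P'5 = 0x12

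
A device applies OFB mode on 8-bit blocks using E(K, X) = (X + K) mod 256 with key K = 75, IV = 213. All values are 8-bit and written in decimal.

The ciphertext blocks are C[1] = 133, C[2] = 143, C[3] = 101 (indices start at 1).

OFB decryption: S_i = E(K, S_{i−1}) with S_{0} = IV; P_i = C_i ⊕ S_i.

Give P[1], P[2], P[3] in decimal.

P[1]: S = E(K, 213) = 32; 133 ⊕ 32 = 165.
P[2]: S = E(K, 32) = 107; 143 ⊕ 107 = 228.
P[3]: S = E(K, 107) = 182; 101 ⊕ 182 = 211.

P[1] = 165, P[2] = 228, P[3] = 211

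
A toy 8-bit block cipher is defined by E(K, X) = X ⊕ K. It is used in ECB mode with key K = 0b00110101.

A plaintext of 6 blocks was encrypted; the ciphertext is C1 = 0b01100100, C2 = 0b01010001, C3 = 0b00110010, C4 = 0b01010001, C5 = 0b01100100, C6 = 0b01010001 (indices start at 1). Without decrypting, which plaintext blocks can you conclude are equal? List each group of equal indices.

ECB encrypts each block independently with the same key, so equal ciphertext blocks imply equal plaintext blocks.
C1 = C5 = 0b01100100, so P1 = P5.
C2 = C4 = C6 = 0b01010001, so P2 = P4 = P6.

P1 = P5; P2 = P4 = P6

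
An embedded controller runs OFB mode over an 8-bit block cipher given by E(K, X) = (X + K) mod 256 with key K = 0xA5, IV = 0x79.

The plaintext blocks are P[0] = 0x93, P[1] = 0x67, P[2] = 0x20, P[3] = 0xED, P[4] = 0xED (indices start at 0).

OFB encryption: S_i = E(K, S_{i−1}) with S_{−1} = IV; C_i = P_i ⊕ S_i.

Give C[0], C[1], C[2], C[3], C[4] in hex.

C[0] = 0x8D, C[1] = 0xA4, C[2] = 0x48, C[3] = 0xE0, C[4] = 0x5F

C[0]: S = E(K, 0x79) = 0x1E; 0x93 ⊕ 0x1E = 0x8D.
C[1]: S = E(K, 0x1E) = 0xC3; 0x67 ⊕ 0xC3 = 0xA4.
C[2]: S = E(K, 0xC3) = 0x68; 0x20 ⊕ 0x68 = 0x48.
C[3]: S = E(K, 0x68) = 0x0D; 0xED ⊕ 0x0D = 0xE0.
C[4]: S = E(K, 0x0D) = 0xB2; 0xED ⊕ 0xB2 = 0x5F.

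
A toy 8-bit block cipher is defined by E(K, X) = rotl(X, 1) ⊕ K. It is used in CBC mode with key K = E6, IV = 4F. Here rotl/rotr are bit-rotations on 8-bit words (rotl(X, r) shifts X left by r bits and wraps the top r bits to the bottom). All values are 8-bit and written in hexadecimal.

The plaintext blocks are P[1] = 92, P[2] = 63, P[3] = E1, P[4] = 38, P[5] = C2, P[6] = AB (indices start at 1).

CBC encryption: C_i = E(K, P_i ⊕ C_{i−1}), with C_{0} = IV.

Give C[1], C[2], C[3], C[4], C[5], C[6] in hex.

C[1]: P[1] ⊕ 4F = DD; E(K, DD) = 5D.
C[2]: P[2] ⊕ 5D = 3E; E(K, 3E) = 9A.
C[3]: P[3] ⊕ 9A = 7B; E(K, 7B) = 10.
C[4]: P[4] ⊕ 10 = 28; E(K, 28) = B6.
C[5]: P[5] ⊕ B6 = 74; E(K, 74) = 0E.
C[6]: P[6] ⊕ 0E = A5; E(K, A5) = AD.

C[1] = 5D, C[2] = 9A, C[3] = 10, C[4] = B6, C[5] = 0E, C[6] = AD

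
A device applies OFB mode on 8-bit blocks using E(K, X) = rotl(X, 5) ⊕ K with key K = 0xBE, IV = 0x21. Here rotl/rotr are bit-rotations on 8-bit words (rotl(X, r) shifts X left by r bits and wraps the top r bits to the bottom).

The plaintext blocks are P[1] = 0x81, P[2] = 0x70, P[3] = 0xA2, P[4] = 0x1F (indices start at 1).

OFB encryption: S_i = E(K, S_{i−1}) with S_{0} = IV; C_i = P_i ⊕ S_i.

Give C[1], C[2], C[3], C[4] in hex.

C[1] = 0x1B, C[2] = 0x9D, C[3] = 0xA1, C[4] = 0xC1

C[1]: S = E(K, 0x21) = 0x9A; 0x81 ⊕ 0x9A = 0x1B.
C[2]: S = E(K, 0x9A) = 0xED; 0x70 ⊕ 0xED = 0x9D.
C[3]: S = E(K, 0xED) = 0x03; 0xA2 ⊕ 0x03 = 0xA1.
C[4]: S = E(K, 0x03) = 0xDE; 0x1F ⊕ 0xDE = 0xC1.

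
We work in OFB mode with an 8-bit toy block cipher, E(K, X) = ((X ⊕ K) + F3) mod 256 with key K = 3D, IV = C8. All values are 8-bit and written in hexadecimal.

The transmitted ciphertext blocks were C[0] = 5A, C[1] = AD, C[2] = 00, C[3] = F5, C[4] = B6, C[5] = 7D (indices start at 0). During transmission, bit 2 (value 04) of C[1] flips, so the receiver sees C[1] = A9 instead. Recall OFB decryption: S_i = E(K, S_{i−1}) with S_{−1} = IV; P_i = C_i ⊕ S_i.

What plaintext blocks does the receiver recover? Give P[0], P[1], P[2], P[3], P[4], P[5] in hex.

P[0] = B2, P[1] = 61, P[2] = E8, P[3] = 3D, P[4] = 5E, P[5] = B5

Only C[1] changed, to A9. In OFB, a change in C_i flips the same bit in P_i only; the keystream is unaffected. Decrypting the received ciphertext:
P[0]: S = E(K, C8) = E8; 5A ⊕ E8 = B2.
P[1]: S = E(K, E8) = C8; A9 ⊕ C8 = 61.
P[2]: S = E(K, C8) = E8; 00 ⊕ E8 = E8.
P[3]: S = E(K, E8) = C8; F5 ⊕ C8 = 3D.
P[4]: S = E(K, C8) = E8; B6 ⊕ E8 = 5E.
P[5]: S = E(K, E8) = C8; 7D ⊕ C8 = B5.
Blocks that differ from the original plaintext: P[1].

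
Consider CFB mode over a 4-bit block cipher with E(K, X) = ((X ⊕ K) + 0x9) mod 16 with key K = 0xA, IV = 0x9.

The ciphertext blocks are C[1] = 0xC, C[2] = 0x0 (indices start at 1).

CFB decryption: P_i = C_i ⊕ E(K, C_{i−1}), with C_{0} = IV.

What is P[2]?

P[2] = 0xF

P[2]: E(K, 0xC) = 0xF; 0x0 ⊕ 0xF = 0xF.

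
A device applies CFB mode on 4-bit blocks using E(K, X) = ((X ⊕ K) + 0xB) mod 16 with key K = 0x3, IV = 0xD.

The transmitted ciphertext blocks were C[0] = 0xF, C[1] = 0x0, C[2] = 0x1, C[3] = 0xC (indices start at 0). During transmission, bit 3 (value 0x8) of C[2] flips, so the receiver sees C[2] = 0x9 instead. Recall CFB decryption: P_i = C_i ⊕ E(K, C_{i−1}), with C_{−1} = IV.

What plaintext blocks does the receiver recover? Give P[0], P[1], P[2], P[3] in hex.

P[0] = 0x6, P[1] = 0x7, P[2] = 0x7, P[3] = 0x9

Only C[2] changed, to 0x9. In CFB, a change in C_i flips the same bit in P_i and garbles P_{i+1}. Decrypting the received ciphertext:
P[0]: E(K, 0xD) = 0x9; 0xF ⊕ 0x9 = 0x6.
P[1]: E(K, 0xF) = 0x7; 0x0 ⊕ 0x7 = 0x7.
P[2]: E(K, 0x0) = 0xE; 0x9 ⊕ 0xE = 0x7.
P[3]: E(K, 0x9) = 0x5; 0xC ⊕ 0x5 = 0x9.
Blocks that differ from the original plaintext: P[2], P[3].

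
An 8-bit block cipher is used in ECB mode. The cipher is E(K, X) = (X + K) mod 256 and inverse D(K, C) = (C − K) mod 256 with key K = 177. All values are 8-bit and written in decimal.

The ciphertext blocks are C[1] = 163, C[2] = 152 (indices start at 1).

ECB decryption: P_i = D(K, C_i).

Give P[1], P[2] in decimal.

P[1] = 242, P[2] = 231

P[1]: D(K, 163) = 242.
P[2]: D(K, 152) = 231.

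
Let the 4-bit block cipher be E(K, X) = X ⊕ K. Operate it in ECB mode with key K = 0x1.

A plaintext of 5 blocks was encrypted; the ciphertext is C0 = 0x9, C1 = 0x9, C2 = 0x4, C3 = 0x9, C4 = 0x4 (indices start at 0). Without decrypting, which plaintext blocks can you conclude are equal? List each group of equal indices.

ECB encrypts each block independently with the same key, so equal ciphertext blocks imply equal plaintext blocks.
C0 = C1 = C3 = 0x9, so P0 = P1 = P3.
C2 = C4 = 0x4, so P2 = P4.

P0 = P1 = P3; P2 = P4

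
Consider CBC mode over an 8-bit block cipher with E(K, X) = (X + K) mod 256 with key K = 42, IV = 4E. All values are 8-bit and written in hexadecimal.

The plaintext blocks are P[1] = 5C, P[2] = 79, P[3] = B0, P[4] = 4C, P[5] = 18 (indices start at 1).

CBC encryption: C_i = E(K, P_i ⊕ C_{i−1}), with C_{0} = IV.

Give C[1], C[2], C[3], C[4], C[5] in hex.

C[1]: P[1] ⊕ 4E = 12; E(K, 12) = 54.
C[2]: P[2] ⊕ 54 = 2D; E(K, 2D) = 6F.
C[3]: P[3] ⊕ 6F = DF; E(K, DF) = 21.
C[4]: P[4] ⊕ 21 = 6D; E(K, 6D) = AF.
C[5]: P[5] ⊕ AF = B7; E(K, B7) = F9.

C[1] = 54, C[2] = 6F, C[3] = 21, C[4] = AF, C[5] = F9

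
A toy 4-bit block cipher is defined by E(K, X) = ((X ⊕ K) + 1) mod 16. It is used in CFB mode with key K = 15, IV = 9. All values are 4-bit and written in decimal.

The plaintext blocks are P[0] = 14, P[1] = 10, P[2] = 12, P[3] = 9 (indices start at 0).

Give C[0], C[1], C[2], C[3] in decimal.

CFB encryption: C_i = P_i ⊕ E(K, C_{i−1}), with C_{−1} = IV.
C[0]: E(K, 9) = 7; 14 ⊕ 7 = 9.
C[1]: E(K, 9) = 7; 10 ⊕ 7 = 13.
C[2]: E(K, 13) = 3; 12 ⊕ 3 = 15.
C[3]: E(K, 15) = 1; 9 ⊕ 1 = 8.

C[0] = 9, C[1] = 13, C[2] = 15, C[3] = 8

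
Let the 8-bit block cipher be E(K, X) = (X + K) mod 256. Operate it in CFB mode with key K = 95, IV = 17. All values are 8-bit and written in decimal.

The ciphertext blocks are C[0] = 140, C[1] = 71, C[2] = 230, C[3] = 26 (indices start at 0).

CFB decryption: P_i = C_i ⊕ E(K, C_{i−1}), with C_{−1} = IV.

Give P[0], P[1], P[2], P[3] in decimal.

P[0] = 252, P[1] = 172, P[2] = 64, P[3] = 95

P[0]: E(K, 17) = 112; 140 ⊕ 112 = 252.
P[1]: E(K, 140) = 235; 71 ⊕ 235 = 172.
P[2]: E(K, 71) = 166; 230 ⊕ 166 = 64.
P[3]: E(K, 230) = 69; 26 ⊕ 69 = 95.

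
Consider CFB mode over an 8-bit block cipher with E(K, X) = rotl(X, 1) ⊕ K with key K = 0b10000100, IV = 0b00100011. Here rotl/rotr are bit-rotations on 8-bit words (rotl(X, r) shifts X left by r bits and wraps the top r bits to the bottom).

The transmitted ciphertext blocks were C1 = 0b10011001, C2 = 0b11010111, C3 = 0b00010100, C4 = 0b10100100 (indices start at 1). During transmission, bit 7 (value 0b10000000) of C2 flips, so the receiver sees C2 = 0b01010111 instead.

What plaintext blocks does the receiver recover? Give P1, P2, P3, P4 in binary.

CFB decryption: P_i = C_i ⊕ E(K, C_{i−1}), with C_{0} = IV.
Only C2 changed, to 0b01010111. In CFB, a change in C_i flips the same bit in P_i and garbles P_{i+1}. Decrypting the received ciphertext:
P1: E(K, 0b00100011) = 0b11000010; 0b10011001 ⊕ 0b11000010 = 0b01011011.
P2: E(K, 0b10011001) = 0b10110111; 0b01010111 ⊕ 0b10110111 = 0b11100000.
P3: E(K, 0b01010111) = 0b00101010; 0b00010100 ⊕ 0b00101010 = 0b00111110.
P4: E(K, 0b00010100) = 0b10101100; 0b10100100 ⊕ 0b10101100 = 0b00001000.
Blocks that differ from the original plaintext: P2, P3.

P1 = 0b01011011, P2 = 0b11100000, P3 = 0b00111110, P4 = 0b00001000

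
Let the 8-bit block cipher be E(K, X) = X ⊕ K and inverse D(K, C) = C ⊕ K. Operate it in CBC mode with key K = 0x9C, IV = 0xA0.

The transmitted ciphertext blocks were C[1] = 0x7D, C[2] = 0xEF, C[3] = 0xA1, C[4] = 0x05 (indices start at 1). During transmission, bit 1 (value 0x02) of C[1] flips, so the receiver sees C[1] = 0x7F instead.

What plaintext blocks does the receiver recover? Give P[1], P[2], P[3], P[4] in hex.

P[1] = 0x43, P[2] = 0x0C, P[3] = 0xD2, P[4] = 0x38

CBC decryption: P_i = D(K, C_i) ⊕ C_{i−1}, with C_{0} = IV.
Only C[1] changed, to 0x7F. In CBC, a change in C_i garbles P_i and flips the same bit in P_{i+1}. Decrypting the received ciphertext:
P[1]: D(K, 0x7F) = 0xE3; 0xE3 ⊕ 0xA0 = 0x43.
P[2]: D(K, 0xEF) = 0x73; 0x73 ⊕ 0x7F = 0x0C.
P[3]: D(K, 0xA1) = 0x3D; 0x3D ⊕ 0xEF = 0xD2.
P[4]: D(K, 0x05) = 0x99; 0x99 ⊕ 0xA1 = 0x38.
Blocks that differ from the original plaintext: P[1], P[2].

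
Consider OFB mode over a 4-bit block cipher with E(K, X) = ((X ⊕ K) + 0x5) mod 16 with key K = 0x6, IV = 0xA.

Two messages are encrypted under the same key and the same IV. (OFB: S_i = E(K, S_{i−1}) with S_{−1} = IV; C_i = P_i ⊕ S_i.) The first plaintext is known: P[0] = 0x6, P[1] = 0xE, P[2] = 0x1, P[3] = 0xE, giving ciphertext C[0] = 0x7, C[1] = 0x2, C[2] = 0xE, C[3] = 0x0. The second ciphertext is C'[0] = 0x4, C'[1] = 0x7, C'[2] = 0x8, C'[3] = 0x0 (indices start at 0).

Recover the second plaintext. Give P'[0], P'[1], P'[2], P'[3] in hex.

In OFB with a reused IV, both messages share the same keystream S_i, so C_i ⊕ C'_i = P_i ⊕ P'_i and thus P'_i = P_i ⊕ C_i ⊕ C'_i.
P'[0]: 0x6 ⊕ 0x7 ⊕ 0x4 = 0x5.
P'[1]: 0xE ⊕ 0x2 ⊕ 0x7 = 0xB.
P'[2]: 0x1 ⊕ 0xE ⊕ 0x8 = 0x7.
P'[3]: 0xE ⊕ 0x0 ⊕ 0x0 = 0xE.

P'[0] = 0x5, P'[1] = 0xB, P'[2] = 0x7, P'[3] = 0xE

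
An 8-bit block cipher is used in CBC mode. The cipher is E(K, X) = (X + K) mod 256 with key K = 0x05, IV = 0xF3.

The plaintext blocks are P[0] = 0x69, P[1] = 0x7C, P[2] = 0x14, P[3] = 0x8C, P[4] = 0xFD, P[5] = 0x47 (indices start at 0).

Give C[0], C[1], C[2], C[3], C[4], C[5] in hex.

C[0] = 0x9F, C[1] = 0xE8, C[2] = 0x01, C[3] = 0x92, C[4] = 0x74, C[5] = 0x38

CBC encryption: C_i = E(K, P_i ⊕ C_{i−1}), with C_{−1} = IV.
C[0]: P[0] ⊕ 0xF3 = 0x9A; E(K, 0x9A) = 0x9F.
C[1]: P[1] ⊕ 0x9F = 0xE3; E(K, 0xE3) = 0xE8.
C[2]: P[2] ⊕ 0xE8 = 0xFC; E(K, 0xFC) = 0x01.
C[3]: P[3] ⊕ 0x01 = 0x8D; E(K, 0x8D) = 0x92.
C[4]: P[4] ⊕ 0x92 = 0x6F; E(K, 0x6F) = 0x74.
C[5]: P[5] ⊕ 0x74 = 0x33; E(K, 0x33) = 0x38.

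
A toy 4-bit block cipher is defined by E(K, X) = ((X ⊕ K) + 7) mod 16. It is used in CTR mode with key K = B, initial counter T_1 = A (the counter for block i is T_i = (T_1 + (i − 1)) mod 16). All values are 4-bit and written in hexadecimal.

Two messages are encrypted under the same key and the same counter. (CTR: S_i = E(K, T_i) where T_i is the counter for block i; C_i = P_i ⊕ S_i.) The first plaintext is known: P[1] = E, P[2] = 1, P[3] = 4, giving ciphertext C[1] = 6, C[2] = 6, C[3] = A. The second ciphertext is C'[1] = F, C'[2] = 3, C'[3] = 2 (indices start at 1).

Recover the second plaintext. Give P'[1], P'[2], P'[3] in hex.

P'[1] = 7, P'[2] = 4, P'[3] = C

In CTR with a reused counter, both messages share the same keystream S_i, so C_i ⊕ C'_i = P_i ⊕ P'_i and thus P'_i = P_i ⊕ C_i ⊕ C'_i.
P'[1]: E ⊕ 6 ⊕ F = 7.
P'[2]: 1 ⊕ 6 ⊕ 3 = 4.
P'[3]: 4 ⊕ A ⊕ 2 = C.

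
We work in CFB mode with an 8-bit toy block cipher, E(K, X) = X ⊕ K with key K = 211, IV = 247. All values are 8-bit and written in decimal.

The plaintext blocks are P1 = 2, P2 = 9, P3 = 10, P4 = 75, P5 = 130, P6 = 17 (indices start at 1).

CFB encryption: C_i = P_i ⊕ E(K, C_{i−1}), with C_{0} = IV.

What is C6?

C1: E(K, 247) = 36; 2 ⊕ 36 = 38.
C2: E(K, 38) = 245; 9 ⊕ 245 = 252.
C3: E(K, 252) = 47; 10 ⊕ 47 = 37.
C4: E(K, 37) = 246; 75 ⊕ 246 = 189.
C5: E(K, 189) = 110; 130 ⊕ 110 = 236.
C6: E(K, 236) = 63; 17 ⊕ 63 = 46.

C6 = 46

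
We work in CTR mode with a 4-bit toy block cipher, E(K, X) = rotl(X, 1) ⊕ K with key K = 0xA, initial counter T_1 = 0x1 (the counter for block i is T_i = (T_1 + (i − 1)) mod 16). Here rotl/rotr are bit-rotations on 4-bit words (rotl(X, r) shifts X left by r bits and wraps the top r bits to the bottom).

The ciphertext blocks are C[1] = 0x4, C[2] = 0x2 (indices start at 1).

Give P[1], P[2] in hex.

P[1] = 0xC, P[2] = 0xC

CTR decryption: S_i = E(K, T_i) where T_i is the counter for block i; P_i = C_i ⊕ S_i.
P[1]: T = 0x1, S = E(K, T) = 0x8; 0x4 ⊕ 0x8 = 0xC.
P[2]: T = 0x2, S = E(K, T) = 0xE; 0x2 ⊕ 0xE = 0xC.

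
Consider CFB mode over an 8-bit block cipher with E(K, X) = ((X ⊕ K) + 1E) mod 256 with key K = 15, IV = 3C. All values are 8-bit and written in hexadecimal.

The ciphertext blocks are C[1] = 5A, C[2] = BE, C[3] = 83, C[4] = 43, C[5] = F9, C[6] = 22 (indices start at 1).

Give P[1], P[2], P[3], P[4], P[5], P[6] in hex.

P[1] = 1D, P[2] = D3, P[3] = 4A, P[4] = F7, P[5] = 8D, P[6] = 28

CFB decryption: P_i = C_i ⊕ E(K, C_{i−1}), with C_{0} = IV.
P[1]: E(K, 3C) = 47; 5A ⊕ 47 = 1D.
P[2]: E(K, 5A) = 6D; BE ⊕ 6D = D3.
P[3]: E(K, BE) = C9; 83 ⊕ C9 = 4A.
P[4]: E(K, 83) = B4; 43 ⊕ B4 = F7.
P[5]: E(K, 43) = 74; F9 ⊕ 74 = 8D.
P[6]: E(K, F9) = 0A; 22 ⊕ 0A = 28.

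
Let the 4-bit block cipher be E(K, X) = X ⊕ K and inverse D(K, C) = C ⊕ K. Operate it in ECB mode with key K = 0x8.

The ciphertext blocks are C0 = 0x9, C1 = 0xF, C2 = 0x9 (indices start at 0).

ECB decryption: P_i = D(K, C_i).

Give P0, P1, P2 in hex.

P0 = 0x1, P1 = 0x7, P2 = 0x1

P0: D(K, 0x9) = 0x1.
P1: D(K, 0xF) = 0x7.
P2: D(K, 0x9) = 0x1.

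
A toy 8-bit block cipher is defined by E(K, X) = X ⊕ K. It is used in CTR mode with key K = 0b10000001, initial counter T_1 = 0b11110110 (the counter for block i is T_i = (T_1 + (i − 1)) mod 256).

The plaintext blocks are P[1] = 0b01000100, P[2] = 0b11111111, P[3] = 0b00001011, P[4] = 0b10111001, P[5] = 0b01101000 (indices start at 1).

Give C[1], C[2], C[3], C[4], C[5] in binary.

CTR encryption: S_i = E(K, T_i) where T_i is the counter for block i; C_i = P_i ⊕ S_i.
C[1]: T = 0b11110110, S = E(K, T) = 0b01110111; 0b01000100 ⊕ 0b01110111 = 0b00110011.
C[2]: T = 0b11110111, S = E(K, T) = 0b01110110; 0b11111111 ⊕ 0b01110110 = 0b10001001.
C[3]: T = 0b11111000, S = E(K, T) = 0b01111001; 0b00001011 ⊕ 0b01111001 = 0b01110010.
C[4]: T = 0b11111001, S = E(K, T) = 0b01111000; 0b10111001 ⊕ 0b01111000 = 0b11000001.
C[5]: T = 0b11111010, S = E(K, T) = 0b01111011; 0b01101000 ⊕ 0b01111011 = 0b00010011.

C[1] = 0b00110011, C[2] = 0b10001001, C[3] = 0b01110010, C[4] = 0b11000001, C[5] = 0b00010011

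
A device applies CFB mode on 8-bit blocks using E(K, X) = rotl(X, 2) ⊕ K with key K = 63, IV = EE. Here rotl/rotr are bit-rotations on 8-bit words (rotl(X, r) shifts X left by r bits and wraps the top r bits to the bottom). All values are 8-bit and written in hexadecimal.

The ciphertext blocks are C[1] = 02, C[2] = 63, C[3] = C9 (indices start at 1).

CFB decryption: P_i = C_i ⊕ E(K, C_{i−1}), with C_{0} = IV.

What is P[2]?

P[2] = 08

P[2]: E(K, 02) = 6B; 63 ⊕ 6B = 08.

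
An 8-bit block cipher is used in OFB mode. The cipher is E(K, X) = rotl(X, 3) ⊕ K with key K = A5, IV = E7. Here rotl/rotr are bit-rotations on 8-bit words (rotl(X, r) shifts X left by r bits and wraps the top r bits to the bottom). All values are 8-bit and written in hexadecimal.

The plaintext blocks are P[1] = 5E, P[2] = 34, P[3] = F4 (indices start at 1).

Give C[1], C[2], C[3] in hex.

OFB encryption: S_i = E(K, S_{i−1}) with S_{0} = IV; C_i = P_i ⊕ S_i.
C[1]: S = E(K, E7) = 9A; 5E ⊕ 9A = C4.
C[2]: S = E(K, 9A) = 71; 34 ⊕ 71 = 45.
C[3]: S = E(K, 71) = 2E; F4 ⊕ 2E = DA.

C[1] = C4, C[2] = 45, C[3] = DA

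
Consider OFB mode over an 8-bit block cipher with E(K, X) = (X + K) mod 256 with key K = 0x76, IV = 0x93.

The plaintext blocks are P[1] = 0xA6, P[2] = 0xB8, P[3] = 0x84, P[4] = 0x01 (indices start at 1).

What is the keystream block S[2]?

0x7F

OFB encryption: S_i = E(K, S_{i−1}) with S_{0} = IV; C_i = P_i ⊕ S_i.
C[1]: S = E(K, 0x93) = 0x09; 0xA6 ⊕ 0x09 = 0xAF.
C[2]: S = E(K, 0x09) = 0x7F; 0xB8 ⊕ 0x7F = 0xC7.
So S[2] = 0x7F.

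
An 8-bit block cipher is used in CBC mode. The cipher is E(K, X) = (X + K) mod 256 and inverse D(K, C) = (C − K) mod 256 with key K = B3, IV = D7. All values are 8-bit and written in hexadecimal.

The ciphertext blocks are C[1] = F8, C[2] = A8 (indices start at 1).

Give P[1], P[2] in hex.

CBC decryption: P_i = D(K, C_i) ⊕ C_{i−1}, with C_{0} = IV.
P[1]: D(K, F8) = 45; 45 ⊕ D7 = 92.
P[2]: D(K, A8) = F5; F5 ⊕ F8 = 0D.

P[1] = 92, P[2] = 0D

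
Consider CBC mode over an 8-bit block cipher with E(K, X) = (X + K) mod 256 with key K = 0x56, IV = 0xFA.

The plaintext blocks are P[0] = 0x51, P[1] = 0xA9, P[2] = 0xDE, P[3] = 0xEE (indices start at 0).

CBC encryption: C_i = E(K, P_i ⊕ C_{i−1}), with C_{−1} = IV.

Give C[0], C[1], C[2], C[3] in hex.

C[0]: P[0] ⊕ 0xFA = 0xAB; E(K, 0xAB) = 0x01.
C[1]: P[1] ⊕ 0x01 = 0xA8; E(K, 0xA8) = 0xFE.
C[2]: P[2] ⊕ 0xFE = 0x20; E(K, 0x20) = 0x76.
C[3]: P[3] ⊕ 0x76 = 0x98; E(K, 0x98) = 0xEE.

C[0] = 0x01, C[1] = 0xFE, C[2] = 0x76, C[3] = 0xEE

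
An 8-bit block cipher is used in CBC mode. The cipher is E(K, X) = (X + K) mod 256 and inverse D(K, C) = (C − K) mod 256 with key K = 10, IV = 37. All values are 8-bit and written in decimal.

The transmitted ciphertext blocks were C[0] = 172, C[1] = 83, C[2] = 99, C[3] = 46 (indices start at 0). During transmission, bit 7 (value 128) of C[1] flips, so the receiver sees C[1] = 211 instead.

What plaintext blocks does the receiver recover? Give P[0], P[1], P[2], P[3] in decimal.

P[0] = 135, P[1] = 101, P[2] = 138, P[3] = 71

CBC decryption: P_i = D(K, C_i) ⊕ C_{i−1}, with C_{−1} = IV.
Only C[1] changed, to 211. In CBC, a change in C_i garbles P_i and flips the same bit in P_{i+1}. Decrypting the received ciphertext:
P[0]: D(K, 172) = 162; 162 ⊕ 37 = 135.
P[1]: D(K, 211) = 201; 201 ⊕ 172 = 101.
P[2]: D(K, 99) = 89; 89 ⊕ 211 = 138.
P[3]: D(K, 46) = 36; 36 ⊕ 99 = 71.
Blocks that differ from the original plaintext: P[1], P[2].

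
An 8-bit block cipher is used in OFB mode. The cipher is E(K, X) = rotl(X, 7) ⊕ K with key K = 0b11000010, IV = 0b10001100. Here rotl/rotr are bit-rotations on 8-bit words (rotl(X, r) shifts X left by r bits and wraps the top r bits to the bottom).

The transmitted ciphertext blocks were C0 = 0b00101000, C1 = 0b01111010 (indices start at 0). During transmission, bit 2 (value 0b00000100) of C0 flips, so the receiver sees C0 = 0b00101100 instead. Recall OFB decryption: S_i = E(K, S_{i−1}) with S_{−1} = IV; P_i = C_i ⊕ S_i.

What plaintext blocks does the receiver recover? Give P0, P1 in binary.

P0 = 0b10101000, P1 = 0b11111010

Only C0 changed, to 0b00101100. In OFB, a change in C_i flips the same bit in P_i only; the keystream is unaffected. Decrypting the received ciphertext:
P0: S = E(K, 0b10001100) = 0b10000100; 0b00101100 ⊕ 0b10000100 = 0b10101000.
P1: S = E(K, 0b10000100) = 0b10000000; 0b01111010 ⊕ 0b10000000 = 0b11111010.
Blocks that differ from the original plaintext: P0.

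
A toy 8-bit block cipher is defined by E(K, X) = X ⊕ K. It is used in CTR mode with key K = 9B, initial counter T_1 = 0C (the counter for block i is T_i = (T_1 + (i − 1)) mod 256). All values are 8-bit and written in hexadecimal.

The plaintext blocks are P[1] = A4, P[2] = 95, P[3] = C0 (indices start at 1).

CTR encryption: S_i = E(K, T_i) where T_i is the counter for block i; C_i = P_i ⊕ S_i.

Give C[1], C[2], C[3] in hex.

C[1] = 33, C[2] = 03, C[3] = 55

C[1]: T = 0C, S = E(K, T) = 97; A4 ⊕ 97 = 33.
C[2]: T = 0D, S = E(K, T) = 96; 95 ⊕ 96 = 03.
C[3]: T = 0E, S = E(K, T) = 95; C0 ⊕ 95 = 55.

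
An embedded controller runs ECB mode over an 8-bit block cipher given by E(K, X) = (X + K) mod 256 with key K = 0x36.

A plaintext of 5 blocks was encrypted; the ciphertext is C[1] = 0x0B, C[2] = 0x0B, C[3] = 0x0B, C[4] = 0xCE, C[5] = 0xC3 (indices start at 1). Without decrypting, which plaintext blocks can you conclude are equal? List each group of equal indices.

P[1] = P[2] = P[3]

ECB encrypts each block independently with the same key, so equal ciphertext blocks imply equal plaintext blocks.
C[1] = C[2] = C[3] = 0x0B, so P[1] = P[2] = P[3].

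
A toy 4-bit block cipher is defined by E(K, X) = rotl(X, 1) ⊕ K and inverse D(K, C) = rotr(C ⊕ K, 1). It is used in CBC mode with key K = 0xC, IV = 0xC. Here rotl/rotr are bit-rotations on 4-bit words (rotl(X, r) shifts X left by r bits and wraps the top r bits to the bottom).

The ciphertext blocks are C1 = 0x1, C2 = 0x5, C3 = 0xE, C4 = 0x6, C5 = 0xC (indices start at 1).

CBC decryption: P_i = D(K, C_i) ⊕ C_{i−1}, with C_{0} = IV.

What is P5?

P5 = 0x6

P5: D(K, 0xC) = 0x0; 0x0 ⊕ 0x6 = 0x6.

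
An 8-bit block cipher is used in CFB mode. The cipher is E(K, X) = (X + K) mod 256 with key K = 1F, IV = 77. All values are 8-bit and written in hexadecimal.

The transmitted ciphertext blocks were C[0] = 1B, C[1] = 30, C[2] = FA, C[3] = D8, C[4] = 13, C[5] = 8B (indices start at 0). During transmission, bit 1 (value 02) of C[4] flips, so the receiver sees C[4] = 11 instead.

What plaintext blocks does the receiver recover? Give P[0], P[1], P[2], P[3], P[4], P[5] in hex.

P[0] = 8D, P[1] = 0A, P[2] = B5, P[3] = C1, P[4] = E6, P[5] = BB

CFB decryption: P_i = C_i ⊕ E(K, C_{i−1}), with C_{−1} = IV.
Only C[4] changed, to 11. In CFB, a change in C_i flips the same bit in P_i and garbles P_{i+1}. Decrypting the received ciphertext:
P[0]: E(K, 77) = 96; 1B ⊕ 96 = 8D.
P[1]: E(K, 1B) = 3A; 30 ⊕ 3A = 0A.
P[2]: E(K, 30) = 4F; FA ⊕ 4F = B5.
P[3]: E(K, FA) = 19; D8 ⊕ 19 = C1.
P[4]: E(K, D8) = F7; 11 ⊕ F7 = E6.
P[5]: E(K, 11) = 30; 8B ⊕ 30 = BB.
Blocks that differ from the original plaintext: P[4], P[5].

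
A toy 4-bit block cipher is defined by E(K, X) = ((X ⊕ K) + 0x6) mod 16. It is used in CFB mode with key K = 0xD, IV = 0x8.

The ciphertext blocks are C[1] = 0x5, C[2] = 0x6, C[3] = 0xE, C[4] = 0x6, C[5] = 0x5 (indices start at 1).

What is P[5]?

CFB decryption: P_i = C_i ⊕ E(K, C_{i−1}), with C_{0} = IV.
P[5]: E(K, 0x6) = 0x1; 0x5 ⊕ 0x1 = 0x4.

P[5] = 0x4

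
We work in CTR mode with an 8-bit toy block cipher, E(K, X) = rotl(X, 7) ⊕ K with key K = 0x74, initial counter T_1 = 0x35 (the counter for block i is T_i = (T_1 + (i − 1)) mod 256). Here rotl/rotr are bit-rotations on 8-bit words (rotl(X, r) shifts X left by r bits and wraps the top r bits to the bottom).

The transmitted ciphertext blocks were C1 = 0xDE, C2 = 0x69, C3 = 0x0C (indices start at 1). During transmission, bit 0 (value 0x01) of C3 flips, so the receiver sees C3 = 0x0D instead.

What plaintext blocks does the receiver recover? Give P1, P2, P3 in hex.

P1 = 0x30, P2 = 0x06, P3 = 0xE2

CTR decryption: S_i = E(K, T_i) where T_i is the counter for block i; P_i = C_i ⊕ S_i.
Only C3 changed, to 0x0D. In CTR, a change in C_i flips the same bit in P_i only; the keystream is unaffected. Decrypting the received ciphertext:
P1: T = 0x35, S = E(K, T) = 0xEE; 0xDE ⊕ 0xEE = 0x30.
P2: T = 0x36, S = E(K, T) = 0x6F; 0x69 ⊕ 0x6F = 0x06.
P3: T = 0x37, S = E(K, T) = 0xEF; 0x0D ⊕ 0xEF = 0xE2.
Blocks that differ from the original plaintext: P3.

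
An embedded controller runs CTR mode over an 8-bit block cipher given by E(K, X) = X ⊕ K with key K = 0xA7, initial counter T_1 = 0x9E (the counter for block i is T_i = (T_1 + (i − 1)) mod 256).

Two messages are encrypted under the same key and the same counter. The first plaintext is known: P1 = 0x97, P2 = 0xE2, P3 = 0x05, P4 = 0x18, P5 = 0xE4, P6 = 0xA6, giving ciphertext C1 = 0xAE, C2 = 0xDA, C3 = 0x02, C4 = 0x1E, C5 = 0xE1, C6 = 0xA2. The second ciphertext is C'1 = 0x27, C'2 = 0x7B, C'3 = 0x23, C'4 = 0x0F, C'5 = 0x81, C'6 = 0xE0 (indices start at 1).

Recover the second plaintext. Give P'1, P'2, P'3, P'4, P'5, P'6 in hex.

P'1 = 0x1E, P'2 = 0x43, P'3 = 0x24, P'4 = 0x09, P'5 = 0x84, P'6 = 0xE4

In CTR with a reused counter, both messages share the same keystream S_i, so C_i ⊕ C'_i = P_i ⊕ P'_i and thus P'_i = P_i ⊕ C_i ⊕ C'_i.
P'1: 0x97 ⊕ 0xAE ⊕ 0x27 = 0x1E.
P'2: 0xE2 ⊕ 0xDA ⊕ 0x7B = 0x43.
P'3: 0x05 ⊕ 0x02 ⊕ 0x23 = 0x24.
P'4: 0x18 ⊕ 0x1E ⊕ 0x0F = 0x09.
P'5: 0xE4 ⊕ 0xE1 ⊕ 0x81 = 0x84.
P'6: 0xA6 ⊕ 0xA2 ⊕ 0xE0 = 0xE4.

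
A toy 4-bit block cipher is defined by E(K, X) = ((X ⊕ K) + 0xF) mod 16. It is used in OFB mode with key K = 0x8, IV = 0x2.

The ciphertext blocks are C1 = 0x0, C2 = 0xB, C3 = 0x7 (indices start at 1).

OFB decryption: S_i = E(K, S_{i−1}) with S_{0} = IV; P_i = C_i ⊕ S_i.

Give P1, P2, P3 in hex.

P1 = 0x9, P2 = 0xB, P3 = 0x0

P1: S = E(K, 0x2) = 0x9; 0x0 ⊕ 0x9 = 0x9.
P2: S = E(K, 0x9) = 0x0; 0xB ⊕ 0x0 = 0xB.
P3: S = E(K, 0x0) = 0x7; 0x7 ⊕ 0x7 = 0x0.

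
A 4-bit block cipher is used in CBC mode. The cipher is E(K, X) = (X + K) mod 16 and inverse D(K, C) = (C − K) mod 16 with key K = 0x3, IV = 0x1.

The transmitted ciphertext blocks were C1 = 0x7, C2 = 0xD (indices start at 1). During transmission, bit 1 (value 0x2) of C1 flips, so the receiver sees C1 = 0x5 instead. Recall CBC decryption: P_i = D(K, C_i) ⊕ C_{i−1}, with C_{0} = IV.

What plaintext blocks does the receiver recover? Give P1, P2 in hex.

P1 = 0x3, P2 = 0xF

Only C1 changed, to 0x5. In CBC, a change in C_i garbles P_i and flips the same bit in P_{i+1}. Decrypting the received ciphertext:
P1: D(K, 0x5) = 0x2; 0x2 ⊕ 0x1 = 0x3.
P2: D(K, 0xD) = 0xA; 0xA ⊕ 0x5 = 0xF.
Blocks that differ from the original plaintext: P1, P2.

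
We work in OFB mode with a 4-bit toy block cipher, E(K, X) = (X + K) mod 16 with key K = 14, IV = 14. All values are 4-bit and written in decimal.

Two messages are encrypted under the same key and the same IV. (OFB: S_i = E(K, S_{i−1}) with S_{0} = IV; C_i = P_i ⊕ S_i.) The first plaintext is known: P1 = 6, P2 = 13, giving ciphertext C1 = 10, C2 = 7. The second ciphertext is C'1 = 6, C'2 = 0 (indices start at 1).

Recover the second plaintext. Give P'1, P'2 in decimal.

P'1 = 10, P'2 = 10

In OFB with a reused IV, both messages share the same keystream S_i, so C_i ⊕ C'_i = P_i ⊕ P'_i and thus P'_i = P_i ⊕ C_i ⊕ C'_i.
P'1: 6 ⊕ 10 ⊕ 6 = 10.
P'2: 13 ⊕ 7 ⊕ 0 = 10.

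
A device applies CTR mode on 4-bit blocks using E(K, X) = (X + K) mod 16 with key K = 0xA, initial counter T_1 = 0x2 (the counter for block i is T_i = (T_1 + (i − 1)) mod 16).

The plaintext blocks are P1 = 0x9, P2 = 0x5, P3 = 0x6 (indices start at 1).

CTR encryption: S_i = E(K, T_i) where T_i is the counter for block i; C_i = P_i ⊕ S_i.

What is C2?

C2 = 0x8

C1: T = 0x2, S = E(K, T) = 0xC; 0x9 ⊕ 0xC = 0x5.
C2: T = 0x3, S = E(K, T) = 0xD; 0x5 ⊕ 0xD = 0x8.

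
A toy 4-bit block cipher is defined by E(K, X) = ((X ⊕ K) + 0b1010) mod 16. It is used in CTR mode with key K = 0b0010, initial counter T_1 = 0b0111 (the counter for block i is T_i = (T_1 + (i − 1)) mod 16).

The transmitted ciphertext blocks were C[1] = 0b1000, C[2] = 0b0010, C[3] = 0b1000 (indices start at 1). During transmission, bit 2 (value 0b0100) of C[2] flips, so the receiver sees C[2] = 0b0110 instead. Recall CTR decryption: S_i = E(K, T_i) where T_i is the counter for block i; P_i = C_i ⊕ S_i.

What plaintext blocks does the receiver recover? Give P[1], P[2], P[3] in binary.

Only C[2] changed, to 0b0110. In CTR, a change in C_i flips the same bit in P_i only; the keystream is unaffected. Decrypting the received ciphertext:
P[1]: T = 0b0111, S = E(K, T) = 0b1111; 0b1000 ⊕ 0b1111 = 0b0111.
P[2]: T = 0b1000, S = E(K, T) = 0b0100; 0b0110 ⊕ 0b0100 = 0b0010.
P[3]: T = 0b1001, S = E(K, T) = 0b0101; 0b1000 ⊕ 0b0101 = 0b1101.
Blocks that differ from the original plaintext: P[2].

P[1] = 0b0111, P[2] = 0b0010, P[3] = 0b1101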